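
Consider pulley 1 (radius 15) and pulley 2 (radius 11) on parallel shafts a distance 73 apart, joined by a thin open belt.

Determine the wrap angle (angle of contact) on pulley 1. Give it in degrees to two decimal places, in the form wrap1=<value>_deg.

wrap1=186.28_deg

open belt: β = asin((r2−r1)/C) = asin(-4/73) = -3.1411°
wrap1 = π − 2β = 186.2821°
wrap2 = π + 2β = 173.7179°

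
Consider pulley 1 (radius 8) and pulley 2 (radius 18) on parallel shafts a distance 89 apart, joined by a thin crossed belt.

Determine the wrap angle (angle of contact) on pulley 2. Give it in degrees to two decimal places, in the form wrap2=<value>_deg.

wrap2=213.97_deg

crossed belt: β = asin((r1+r2)/C) = asin(26/89) = 16.9858°
wrap1 = wrap2 = π + 2β = 213.9716°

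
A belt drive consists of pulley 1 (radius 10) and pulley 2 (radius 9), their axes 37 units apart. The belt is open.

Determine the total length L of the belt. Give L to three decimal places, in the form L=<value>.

open belt: β = asin((r2−r1)/C) = asin(-1/37) = -1.5487°
wrap1 = π − 2β = 183.0974°
wrap2 = π + 2β = 176.9026°
tangent length = C·cosβ = 36.9865
L = r1·wrap1 + r2·wrap2 + 2·C·cosβ = 10·3.1957 + 9·3.0875 + 2·36.9865 = 133.7173

L=133.717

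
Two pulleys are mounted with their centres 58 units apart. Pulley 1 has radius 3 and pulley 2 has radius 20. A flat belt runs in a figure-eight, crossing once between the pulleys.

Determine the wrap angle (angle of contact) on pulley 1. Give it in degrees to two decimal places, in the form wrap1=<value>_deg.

wrap1=226.73_deg

crossed belt: β = asin((r1+r2)/C) = asin(23/58) = 23.3628°
wrap1 = wrap2 = π + 2β = 226.7256°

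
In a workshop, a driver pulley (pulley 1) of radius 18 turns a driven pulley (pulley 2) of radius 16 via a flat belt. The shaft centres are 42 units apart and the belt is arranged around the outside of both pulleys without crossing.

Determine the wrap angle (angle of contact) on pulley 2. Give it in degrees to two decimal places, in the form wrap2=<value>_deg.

open belt: β = asin((r2−r1)/C) = asin(-2/42) = -2.7294°
wrap1 = π − 2β = 185.4588°
wrap2 = π + 2β = 174.5412°

wrap2=174.54_deg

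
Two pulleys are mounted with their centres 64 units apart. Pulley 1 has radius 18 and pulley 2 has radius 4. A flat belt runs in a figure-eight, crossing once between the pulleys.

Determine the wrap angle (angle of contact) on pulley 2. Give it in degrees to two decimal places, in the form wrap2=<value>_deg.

crossed belt: β = asin((r1+r2)/C) = asin(22/64) = 20.1055°
wrap1 = wrap2 = π + 2β = 220.2110°

wrap2=220.21_deg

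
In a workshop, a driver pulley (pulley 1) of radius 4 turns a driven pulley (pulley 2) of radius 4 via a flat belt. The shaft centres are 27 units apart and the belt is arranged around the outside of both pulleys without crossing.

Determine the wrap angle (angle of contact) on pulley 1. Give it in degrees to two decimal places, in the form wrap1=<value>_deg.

wrap1=180.00_deg

open belt: β = asin((r2−r1)/C) = asin(0/27) = 0.0000°
wrap1 = π − 2β = 180.0000°
wrap2 = π + 2β = 180.0000°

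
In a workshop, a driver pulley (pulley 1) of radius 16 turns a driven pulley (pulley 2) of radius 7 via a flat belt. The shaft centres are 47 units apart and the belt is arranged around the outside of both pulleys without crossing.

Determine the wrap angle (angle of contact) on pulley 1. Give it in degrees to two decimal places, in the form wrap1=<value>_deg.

open belt: β = asin((r2−r1)/C) = asin(-9/47) = -11.0397°
wrap1 = π − 2β = 202.0794°
wrap2 = π + 2β = 157.9206°

wrap1=202.08_deg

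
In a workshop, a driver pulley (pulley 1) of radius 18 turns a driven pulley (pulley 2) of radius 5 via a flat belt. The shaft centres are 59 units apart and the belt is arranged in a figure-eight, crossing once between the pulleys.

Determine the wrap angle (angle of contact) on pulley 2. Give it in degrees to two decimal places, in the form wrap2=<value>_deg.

crossed belt: β = asin((r1+r2)/C) = asin(23/59) = 22.9440°
wrap1 = wrap2 = π + 2β = 225.8879°

wrap2=225.89_deg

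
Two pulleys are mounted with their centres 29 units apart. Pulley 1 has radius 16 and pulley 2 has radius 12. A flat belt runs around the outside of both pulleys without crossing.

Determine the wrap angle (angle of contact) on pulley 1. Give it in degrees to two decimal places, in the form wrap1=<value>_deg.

open belt: β = asin((r2−r1)/C) = asin(-4/29) = -7.9281°
wrap1 = π − 2β = 195.8563°
wrap2 = π + 2β = 164.1437°

wrap1=195.86_deg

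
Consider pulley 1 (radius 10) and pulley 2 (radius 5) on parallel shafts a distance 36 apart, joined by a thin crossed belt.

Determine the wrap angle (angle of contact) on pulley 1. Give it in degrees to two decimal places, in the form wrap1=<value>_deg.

wrap1=229.25_deg

crossed belt: β = asin((r1+r2)/C) = asin(15/36) = 24.6243°
wrap1 = wrap2 = π + 2β = 229.2486°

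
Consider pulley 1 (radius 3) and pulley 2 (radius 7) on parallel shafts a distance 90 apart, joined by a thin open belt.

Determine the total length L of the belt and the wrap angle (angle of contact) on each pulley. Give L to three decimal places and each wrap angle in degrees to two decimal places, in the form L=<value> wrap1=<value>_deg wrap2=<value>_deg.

L=211.594 wrap1=174.91_deg wrap2=185.09_deg

open belt: β = asin((r2−r1)/C) = asin(4/90) = 2.5473°
wrap1 = π − 2β = 174.9054°
wrap2 = π + 2β = 185.0946°
tangent length = C·cosβ = 89.9111
L = r1·wrap1 + r2·wrap2 + 2·C·cosβ = 3·3.0527 + 7·3.2305 + 2·89.9111 = 211.5937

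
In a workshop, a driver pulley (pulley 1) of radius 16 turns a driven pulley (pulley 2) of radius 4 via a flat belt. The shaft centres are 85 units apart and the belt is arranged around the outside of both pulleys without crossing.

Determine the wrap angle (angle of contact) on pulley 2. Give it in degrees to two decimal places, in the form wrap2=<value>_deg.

open belt: β = asin((r2−r1)/C) = asin(-12/85) = -8.1159°
wrap1 = π − 2β = 196.2319°
wrap2 = π + 2β = 163.7681°

wrap2=163.77_deg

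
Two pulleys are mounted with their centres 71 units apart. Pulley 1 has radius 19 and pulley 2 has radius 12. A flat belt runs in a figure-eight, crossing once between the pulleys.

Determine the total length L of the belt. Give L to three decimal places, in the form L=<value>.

L=253.153

crossed belt: β = asin((r1+r2)/C) = asin(31/71) = 25.8884°
wrap1 = wrap2 = π + 2β = 231.7768°
tangent length = C·cosβ = 63.8749
L = (r1+r2)·wrap + 2·C·cosβ = 31·4.0453 + 2·63.8749 = 253.1531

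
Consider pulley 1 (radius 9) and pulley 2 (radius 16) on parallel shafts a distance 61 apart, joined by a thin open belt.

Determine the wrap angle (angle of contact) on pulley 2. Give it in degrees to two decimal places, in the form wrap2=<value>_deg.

open belt: β = asin((r2−r1)/C) = asin(7/61) = 6.5894°
wrap1 = π − 2β = 166.8211°
wrap2 = π + 2β = 193.1789°

wrap2=193.18_deg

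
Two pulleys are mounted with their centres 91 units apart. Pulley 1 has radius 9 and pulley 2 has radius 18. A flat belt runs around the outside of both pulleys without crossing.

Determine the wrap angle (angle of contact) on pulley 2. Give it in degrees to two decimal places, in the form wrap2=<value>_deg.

open belt: β = asin((r2−r1)/C) = asin(9/91) = 5.6759°
wrap1 = π − 2β = 168.6482°
wrap2 = π + 2β = 191.3518°

wrap2=191.35_deg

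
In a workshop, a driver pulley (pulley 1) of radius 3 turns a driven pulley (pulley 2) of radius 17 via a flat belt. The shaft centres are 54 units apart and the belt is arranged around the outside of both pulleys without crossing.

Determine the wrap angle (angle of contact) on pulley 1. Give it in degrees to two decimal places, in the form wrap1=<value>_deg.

open belt: β = asin((r2−r1)/C) = asin(14/54) = 15.0261°
wrap1 = π − 2β = 149.9478°
wrap2 = π + 2β = 210.0522°

wrap1=149.95_deg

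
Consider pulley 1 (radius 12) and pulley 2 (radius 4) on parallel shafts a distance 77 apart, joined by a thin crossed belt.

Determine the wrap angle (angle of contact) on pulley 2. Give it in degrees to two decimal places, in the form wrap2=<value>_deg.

wrap2=203.99_deg

crossed belt: β = asin((r1+r2)/C) = asin(16/77) = 11.9930°
wrap1 = wrap2 = π + 2β = 203.9860°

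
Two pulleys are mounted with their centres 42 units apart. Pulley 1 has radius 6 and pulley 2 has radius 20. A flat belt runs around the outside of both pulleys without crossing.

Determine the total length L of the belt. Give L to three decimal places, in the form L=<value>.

open belt: β = asin((r2−r1)/C) = asin(14/42) = 19.4712°
wrap1 = π − 2β = 141.0576°
wrap2 = π + 2β = 218.9424°
tangent length = C·cosβ = 39.5980
L = r1·wrap1 + r2·wrap2 + 2·C·cosβ = 6·2.4619 + 20·3.8213 + 2·39.5980 = 170.3928

L=170.393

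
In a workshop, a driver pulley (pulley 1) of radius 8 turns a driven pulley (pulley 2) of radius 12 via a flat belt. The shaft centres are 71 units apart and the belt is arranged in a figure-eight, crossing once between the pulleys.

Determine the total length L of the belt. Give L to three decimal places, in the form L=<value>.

L=210.504

crossed belt: β = asin((r1+r2)/C) = asin(20/71) = 16.3611°
wrap1 = wrap2 = π + 2β = 212.7222°
tangent length = C·cosβ = 68.1249
L = (r1+r2)·wrap + 2·C·cosβ = 20·3.7127 + 2·68.1249 = 210.5038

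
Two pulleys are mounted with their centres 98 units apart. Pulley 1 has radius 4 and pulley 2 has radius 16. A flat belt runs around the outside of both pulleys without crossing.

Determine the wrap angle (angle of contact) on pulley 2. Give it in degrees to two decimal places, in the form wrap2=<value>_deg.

wrap2=194.07_deg

open belt: β = asin((r2−r1)/C) = asin(12/98) = 7.0335°
wrap1 = π − 2β = 165.9331°
wrap2 = π + 2β = 194.0669°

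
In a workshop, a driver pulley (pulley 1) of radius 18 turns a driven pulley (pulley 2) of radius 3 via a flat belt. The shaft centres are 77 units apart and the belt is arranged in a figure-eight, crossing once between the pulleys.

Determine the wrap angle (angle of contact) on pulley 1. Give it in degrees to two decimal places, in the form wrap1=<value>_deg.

wrap1=211.65_deg

crossed belt: β = asin((r1+r2)/C) = asin(21/77) = 15.8266°
wrap1 = wrap2 = π + 2β = 211.6532°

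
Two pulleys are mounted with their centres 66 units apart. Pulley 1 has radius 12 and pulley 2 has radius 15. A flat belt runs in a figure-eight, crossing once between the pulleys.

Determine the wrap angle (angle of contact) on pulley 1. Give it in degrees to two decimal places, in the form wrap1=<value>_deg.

crossed belt: β = asin((r1+r2)/C) = asin(27/66) = 24.1477°
wrap1 = wrap2 = π + 2β = 228.2955°

wrap1=228.30_deg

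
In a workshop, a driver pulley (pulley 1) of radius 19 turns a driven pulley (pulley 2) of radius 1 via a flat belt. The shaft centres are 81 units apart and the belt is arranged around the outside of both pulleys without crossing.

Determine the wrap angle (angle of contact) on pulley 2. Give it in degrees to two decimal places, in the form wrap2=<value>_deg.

open belt: β = asin((r2−r1)/C) = asin(-18/81) = -12.8396°
wrap1 = π − 2β = 205.6792°
wrap2 = π + 2β = 154.3208°

wrap2=154.32_deg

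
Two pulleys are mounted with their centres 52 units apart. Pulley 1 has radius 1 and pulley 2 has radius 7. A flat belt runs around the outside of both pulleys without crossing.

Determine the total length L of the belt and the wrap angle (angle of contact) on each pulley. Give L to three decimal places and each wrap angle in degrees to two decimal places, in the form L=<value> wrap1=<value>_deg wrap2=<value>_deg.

L=129.826 wrap1=166.75_deg wrap2=193.25_deg

open belt: β = asin((r2−r1)/C) = asin(6/52) = 6.6258°
wrap1 = π − 2β = 166.7484°
wrap2 = π + 2β = 193.2516°
tangent length = C·cosβ = 51.6527
L = r1·wrap1 + r2·wrap2 + 2·C·cosβ = 1·2.9103 + 7·3.3729 + 2·51.6527 = 129.8258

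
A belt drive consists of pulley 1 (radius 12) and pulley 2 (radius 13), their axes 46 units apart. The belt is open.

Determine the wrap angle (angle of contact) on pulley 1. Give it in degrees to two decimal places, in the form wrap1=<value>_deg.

wrap1=177.51_deg

open belt: β = asin((r2−r1)/C) = asin(1/46) = 1.2457°
wrap1 = π − 2β = 177.5087°
wrap2 = π + 2β = 182.4913°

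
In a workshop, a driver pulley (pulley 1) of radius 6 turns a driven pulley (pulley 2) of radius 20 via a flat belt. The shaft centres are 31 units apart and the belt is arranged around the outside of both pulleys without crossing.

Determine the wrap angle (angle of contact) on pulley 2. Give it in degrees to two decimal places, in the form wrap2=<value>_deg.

open belt: β = asin((r2−r1)/C) = asin(14/31) = 26.8472°
wrap1 = π − 2β = 126.3056°
wrap2 = π + 2β = 233.6944°

wrap2=233.69_deg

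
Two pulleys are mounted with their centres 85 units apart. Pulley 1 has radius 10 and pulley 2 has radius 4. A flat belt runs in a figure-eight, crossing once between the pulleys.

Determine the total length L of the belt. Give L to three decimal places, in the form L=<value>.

crossed belt: β = asin((r1+r2)/C) = asin(14/85) = 9.4801°
wrap1 = wrap2 = π + 2β = 198.9603°
tangent length = C·cosβ = 83.8391
L = (r1+r2)·wrap + 2·C·cosβ = 14·3.4725 + 2·83.8391 = 216.2934

L=216.293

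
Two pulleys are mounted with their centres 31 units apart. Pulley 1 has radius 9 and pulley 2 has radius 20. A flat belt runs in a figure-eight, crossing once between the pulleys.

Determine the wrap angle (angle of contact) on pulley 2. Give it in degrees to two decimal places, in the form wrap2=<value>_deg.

crossed belt: β = asin((r1+r2)/C) = asin(29/31) = 69.3065°
wrap1 = wrap2 = π + 2β = 318.6129°

wrap2=318.61_deg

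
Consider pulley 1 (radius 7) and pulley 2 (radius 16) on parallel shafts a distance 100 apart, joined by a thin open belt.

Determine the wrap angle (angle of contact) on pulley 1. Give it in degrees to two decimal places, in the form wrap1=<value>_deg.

wrap1=169.67_deg

open belt: β = asin((r2−r1)/C) = asin(9/100) = 5.1636°
wrap1 = π − 2β = 169.6728°
wrap2 = π + 2β = 190.3272°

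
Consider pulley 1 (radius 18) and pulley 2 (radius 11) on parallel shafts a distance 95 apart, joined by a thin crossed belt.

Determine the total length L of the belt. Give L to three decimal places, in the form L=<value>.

crossed belt: β = asin((r1+r2)/C) = asin(29/95) = 17.7740°
wrap1 = wrap2 = π + 2β = 215.5480°
tangent length = C·cosβ = 90.4655
L = (r1+r2)·wrap + 2·C·cosβ = 29·3.7620 + 2·90.4655 = 290.0296

L=290.030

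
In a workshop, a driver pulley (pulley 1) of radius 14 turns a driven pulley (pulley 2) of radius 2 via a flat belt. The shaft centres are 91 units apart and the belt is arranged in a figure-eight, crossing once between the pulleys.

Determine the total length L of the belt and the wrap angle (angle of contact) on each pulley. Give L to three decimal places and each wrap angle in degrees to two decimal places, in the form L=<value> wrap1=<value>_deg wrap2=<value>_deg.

crossed belt: β = asin((r1+r2)/C) = asin(16/91) = 10.1266°
wrap1 = wrap2 = π + 2β = 200.2532°
tangent length = C·cosβ = 89.5824
L = (r1+r2)·wrap + 2·C·cosβ = 16·3.4951 + 2·89.5824 = 235.0860

L=235.086 wrap1=200.25_deg wrap2=200.25_deg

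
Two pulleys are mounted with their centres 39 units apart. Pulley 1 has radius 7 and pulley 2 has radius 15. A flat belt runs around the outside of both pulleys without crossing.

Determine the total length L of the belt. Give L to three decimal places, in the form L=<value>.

open belt: β = asin((r2−r1)/C) = asin(8/39) = 11.8370°
wrap1 = π − 2β = 156.3260°
wrap2 = π + 2β = 203.6740°
tangent length = C·cosβ = 38.1707
L = r1·wrap1 + r2·wrap2 + 2·C·cosβ = 7·2.7284 + 15·3.5548 + 2·38.1707 = 148.7619

L=148.762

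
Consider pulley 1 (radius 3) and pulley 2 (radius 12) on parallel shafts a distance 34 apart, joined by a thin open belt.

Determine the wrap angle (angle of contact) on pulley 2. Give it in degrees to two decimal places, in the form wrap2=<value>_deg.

wrap2=210.70_deg

open belt: β = asin((r2−r1)/C) = asin(9/34) = 15.3495°
wrap1 = π − 2β = 149.3010°
wrap2 = π + 2β = 210.6990°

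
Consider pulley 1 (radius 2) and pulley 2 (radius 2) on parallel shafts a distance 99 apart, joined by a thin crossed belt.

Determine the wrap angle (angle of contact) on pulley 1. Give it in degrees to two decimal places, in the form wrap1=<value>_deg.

crossed belt: β = asin((r1+r2)/C) = asin(4/99) = 2.3156°
wrap1 = wrap2 = π + 2β = 184.6312°

wrap1=184.63_deg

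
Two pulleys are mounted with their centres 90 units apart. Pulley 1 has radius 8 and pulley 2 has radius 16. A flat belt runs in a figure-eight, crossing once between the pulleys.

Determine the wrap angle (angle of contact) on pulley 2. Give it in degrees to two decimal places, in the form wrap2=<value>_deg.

wrap2=210.93_deg

crossed belt: β = asin((r1+r2)/C) = asin(24/90) = 15.4660°
wrap1 = wrap2 = π + 2β = 210.9320°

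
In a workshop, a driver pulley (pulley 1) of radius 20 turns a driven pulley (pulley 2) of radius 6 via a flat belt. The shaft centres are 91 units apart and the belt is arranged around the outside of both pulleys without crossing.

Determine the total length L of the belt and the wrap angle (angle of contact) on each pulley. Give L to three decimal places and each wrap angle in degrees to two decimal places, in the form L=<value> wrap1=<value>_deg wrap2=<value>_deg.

L=265.840 wrap1=197.70_deg wrap2=162.30_deg

open belt: β = asin((r2−r1)/C) = asin(-14/91) = -8.8499°
wrap1 = π − 2β = 197.6998°
wrap2 = π + 2β = 162.3002°
tangent length = C·cosβ = 89.9166
L = r1·wrap1 + r2·wrap2 + 2·C·cosβ = 20·3.4505 + 6·2.8327 + 2·89.9166 = 265.8395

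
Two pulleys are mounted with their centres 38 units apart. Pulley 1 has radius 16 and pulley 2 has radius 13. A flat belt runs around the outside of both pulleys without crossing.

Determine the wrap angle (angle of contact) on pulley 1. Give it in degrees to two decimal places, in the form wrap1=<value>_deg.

wrap1=189.06_deg

open belt: β = asin((r2−r1)/C) = asin(-3/38) = -4.5281°
wrap1 = π − 2β = 189.0561°
wrap2 = π + 2β = 170.9439°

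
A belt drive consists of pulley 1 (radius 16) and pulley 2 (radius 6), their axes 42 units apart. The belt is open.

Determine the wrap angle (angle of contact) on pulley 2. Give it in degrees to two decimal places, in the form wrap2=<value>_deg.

wrap2=152.45_deg

open belt: β = asin((r2−r1)/C) = asin(-10/42) = -13.7741°
wrap1 = π − 2β = 207.5483°
wrap2 = π + 2β = 152.4517°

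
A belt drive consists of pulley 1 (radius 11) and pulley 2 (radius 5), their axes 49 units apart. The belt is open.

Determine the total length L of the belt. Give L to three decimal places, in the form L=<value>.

open belt: β = asin((r2−r1)/C) = asin(-6/49) = -7.0335°
wrap1 = π − 2β = 194.0669°
wrap2 = π + 2β = 165.9331°
tangent length = C·cosβ = 48.6313
L = r1·wrap1 + r2·wrap2 + 2·C·cosβ = 11·3.3871 + 5·2.8961 + 2·48.6313 = 149.0011

L=149.001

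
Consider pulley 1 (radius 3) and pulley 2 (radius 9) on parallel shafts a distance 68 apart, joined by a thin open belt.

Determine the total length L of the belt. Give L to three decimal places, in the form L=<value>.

L=174.229

open belt: β = asin((r2−r1)/C) = asin(6/68) = 5.0621°
wrap1 = π − 2β = 169.8758°
wrap2 = π + 2β = 190.1242°
tangent length = C·cosβ = 67.7348
L = r1·wrap1 + r2·wrap2 + 2·C·cosβ = 3·2.9649 + 9·3.3183 + 2·67.7348 = 174.2289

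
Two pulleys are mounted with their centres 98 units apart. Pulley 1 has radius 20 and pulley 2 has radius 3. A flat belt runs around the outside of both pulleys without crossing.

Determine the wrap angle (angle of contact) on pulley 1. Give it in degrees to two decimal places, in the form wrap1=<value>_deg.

open belt: β = asin((r2−r1)/C) = asin(-17/98) = -9.9896°
wrap1 = π − 2β = 199.9792°
wrap2 = π + 2β = 160.0208°

wrap1=199.98_deg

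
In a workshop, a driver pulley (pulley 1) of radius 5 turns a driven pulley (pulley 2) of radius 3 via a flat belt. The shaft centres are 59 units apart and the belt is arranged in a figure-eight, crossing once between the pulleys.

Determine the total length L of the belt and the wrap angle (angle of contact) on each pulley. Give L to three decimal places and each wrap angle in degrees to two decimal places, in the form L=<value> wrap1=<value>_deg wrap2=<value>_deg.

L=144.219 wrap1=195.59_deg wrap2=195.59_deg

crossed belt: β = asin((r1+r2)/C) = asin(8/59) = 7.7929°
wrap1 = wrap2 = π + 2β = 195.5858°
tangent length = C·cosβ = 58.4551
L = (r1+r2)·wrap + 2·C·cosβ = 8·3.4136 + 2·58.4551 = 144.2192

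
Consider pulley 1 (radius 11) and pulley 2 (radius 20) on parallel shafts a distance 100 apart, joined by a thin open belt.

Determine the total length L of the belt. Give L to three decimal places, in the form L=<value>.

open belt: β = asin((r2−r1)/C) = asin(9/100) = 5.1636°
wrap1 = π − 2β = 169.6728°
wrap2 = π + 2β = 190.3272°
tangent length = C·cosβ = 99.5942
L = r1·wrap1 + r2·wrap2 + 2·C·cosβ = 11·2.9613 + 20·3.3218 + 2·99.5942 = 298.1999

L=298.200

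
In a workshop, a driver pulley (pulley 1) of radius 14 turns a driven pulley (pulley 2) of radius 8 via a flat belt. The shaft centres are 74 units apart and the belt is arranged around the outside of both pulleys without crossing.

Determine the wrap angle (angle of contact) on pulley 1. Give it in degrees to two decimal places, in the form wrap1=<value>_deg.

open belt: β = asin((r2−r1)/C) = asin(-6/74) = -4.6507°
wrap1 = π − 2β = 189.3014°
wrap2 = π + 2β = 170.6986°

wrap1=189.30_deg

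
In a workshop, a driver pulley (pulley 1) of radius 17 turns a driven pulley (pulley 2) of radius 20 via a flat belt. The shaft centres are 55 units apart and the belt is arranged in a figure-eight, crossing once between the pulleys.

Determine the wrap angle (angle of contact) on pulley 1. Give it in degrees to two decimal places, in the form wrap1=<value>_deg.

wrap1=264.56_deg

crossed belt: β = asin((r1+r2)/C) = asin(37/55) = 42.2779°
wrap1 = wrap2 = π + 2β = 264.5558°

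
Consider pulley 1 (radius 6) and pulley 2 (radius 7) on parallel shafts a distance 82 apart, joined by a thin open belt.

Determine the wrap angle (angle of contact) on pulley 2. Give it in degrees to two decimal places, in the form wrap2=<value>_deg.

wrap2=181.40_deg

open belt: β = asin((r2−r1)/C) = asin(1/82) = 0.6987°
wrap1 = π − 2β = 178.6025°
wrap2 = π + 2β = 181.3975°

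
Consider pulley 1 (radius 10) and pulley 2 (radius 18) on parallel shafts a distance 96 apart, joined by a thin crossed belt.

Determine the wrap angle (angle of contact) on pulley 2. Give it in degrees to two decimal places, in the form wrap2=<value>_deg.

wrap2=213.92_deg

crossed belt: β = asin((r1+r2)/C) = asin(28/96) = 16.9578°
wrap1 = wrap2 = π + 2β = 213.9155°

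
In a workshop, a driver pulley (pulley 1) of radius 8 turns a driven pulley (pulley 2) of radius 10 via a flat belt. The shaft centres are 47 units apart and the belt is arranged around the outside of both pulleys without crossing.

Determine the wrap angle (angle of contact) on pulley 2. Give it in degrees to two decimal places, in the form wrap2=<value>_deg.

open belt: β = asin((r2−r1)/C) = asin(2/47) = 2.4389°
wrap1 = π − 2β = 175.1223°
wrap2 = π + 2β = 184.8777°

wrap2=184.88_deg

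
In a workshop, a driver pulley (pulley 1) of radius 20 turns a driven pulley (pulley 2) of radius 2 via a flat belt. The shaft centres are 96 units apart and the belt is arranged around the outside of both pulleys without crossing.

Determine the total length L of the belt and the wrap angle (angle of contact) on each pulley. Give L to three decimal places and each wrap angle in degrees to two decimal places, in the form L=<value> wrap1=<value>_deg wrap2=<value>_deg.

open belt: β = asin((r2−r1)/C) = asin(-18/96) = -10.8069°
wrap1 = π − 2β = 201.6138°
wrap2 = π + 2β = 158.3862°
tangent length = C·cosβ = 94.2974
L = r1·wrap1 + r2·wrap2 + 2·C·cosβ = 20·3.5188 + 2·2.7644 + 2·94.2974 = 264.5000

L=264.500 wrap1=201.61_deg wrap2=158.39_deg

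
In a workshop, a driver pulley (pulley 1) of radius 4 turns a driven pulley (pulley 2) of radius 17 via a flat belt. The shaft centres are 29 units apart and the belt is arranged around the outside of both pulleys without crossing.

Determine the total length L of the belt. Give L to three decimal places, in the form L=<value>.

L=129.905

open belt: β = asin((r2−r1)/C) = asin(13/29) = 26.6331°
wrap1 = π − 2β = 126.7338°
wrap2 = π + 2β = 233.2662°
tangent length = C·cosβ = 25.9230
L = r1·wrap1 + r2·wrap2 + 2·C·cosβ = 4·2.2119 + 17·4.0713 + 2·25.9230 = 129.9051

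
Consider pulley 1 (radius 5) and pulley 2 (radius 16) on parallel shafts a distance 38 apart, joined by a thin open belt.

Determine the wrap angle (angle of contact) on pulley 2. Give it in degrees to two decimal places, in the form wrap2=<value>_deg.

open belt: β = asin((r2−r1)/C) = asin(11/38) = 16.8264°
wrap1 = π − 2β = 146.3471°
wrap2 = π + 2β = 213.6529°

wrap2=213.65_deg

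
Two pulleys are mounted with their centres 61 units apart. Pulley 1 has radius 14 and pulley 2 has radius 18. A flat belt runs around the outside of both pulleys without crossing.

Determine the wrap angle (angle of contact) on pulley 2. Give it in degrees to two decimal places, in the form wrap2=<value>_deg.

wrap2=187.52_deg

open belt: β = asin((r2−r1)/C) = asin(4/61) = 3.7598°
wrap1 = π − 2β = 172.4804°
wrap2 = π + 2β = 187.5196°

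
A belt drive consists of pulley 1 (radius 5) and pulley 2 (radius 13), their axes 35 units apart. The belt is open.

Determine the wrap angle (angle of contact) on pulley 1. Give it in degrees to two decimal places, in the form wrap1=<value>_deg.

open belt: β = asin((r2−r1)/C) = asin(8/35) = 13.2130°
wrap1 = π − 2β = 153.5740°
wrap2 = π + 2β = 206.4260°

wrap1=153.57_deg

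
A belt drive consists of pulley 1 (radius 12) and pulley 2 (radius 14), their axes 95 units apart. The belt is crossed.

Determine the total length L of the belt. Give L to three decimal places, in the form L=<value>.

L=278.843

crossed belt: β = asin((r1+r2)/C) = asin(26/95) = 15.8836°
wrap1 = wrap2 = π + 2β = 211.7672°
tangent length = C·cosβ = 91.3729
L = (r1+r2)·wrap + 2·C·cosβ = 26·3.6960 + 2·91.3729 = 278.8426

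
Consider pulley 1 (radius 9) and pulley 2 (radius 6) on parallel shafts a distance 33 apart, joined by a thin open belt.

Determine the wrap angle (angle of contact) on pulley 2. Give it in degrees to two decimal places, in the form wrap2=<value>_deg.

wrap2=169.57_deg

open belt: β = asin((r2−r1)/C) = asin(-3/33) = -5.2159°
wrap1 = π − 2β = 190.4318°
wrap2 = π + 2β = 169.5682°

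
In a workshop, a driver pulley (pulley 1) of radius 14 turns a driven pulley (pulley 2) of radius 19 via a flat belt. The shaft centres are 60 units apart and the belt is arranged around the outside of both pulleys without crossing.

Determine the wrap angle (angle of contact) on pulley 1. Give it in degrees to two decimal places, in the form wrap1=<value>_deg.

open belt: β = asin((r2−r1)/C) = asin(5/60) = 4.7802°
wrap1 = π − 2β = 170.4396°
wrap2 = π + 2β = 189.5604°

wrap1=170.44_deg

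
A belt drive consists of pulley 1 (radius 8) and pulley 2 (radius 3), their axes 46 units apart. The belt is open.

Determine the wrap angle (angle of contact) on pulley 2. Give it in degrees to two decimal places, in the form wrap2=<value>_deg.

open belt: β = asin((r2−r1)/C) = asin(-5/46) = -6.2401°
wrap1 = π − 2β = 192.4803°
wrap2 = π + 2β = 167.5197°

wrap2=167.52_deg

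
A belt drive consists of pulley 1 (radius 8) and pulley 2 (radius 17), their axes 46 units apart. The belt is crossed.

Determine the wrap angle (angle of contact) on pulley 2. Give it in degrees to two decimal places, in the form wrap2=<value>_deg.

crossed belt: β = asin((r1+r2)/C) = asin(25/46) = 32.9207°
wrap1 = wrap2 = π + 2β = 245.8415°

wrap2=245.84_deg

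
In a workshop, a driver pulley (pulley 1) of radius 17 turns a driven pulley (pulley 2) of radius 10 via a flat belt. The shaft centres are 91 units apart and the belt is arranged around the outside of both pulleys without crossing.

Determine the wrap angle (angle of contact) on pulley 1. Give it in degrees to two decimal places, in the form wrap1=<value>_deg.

open belt: β = asin((r2−r1)/C) = asin(-7/91) = -4.4117°
wrap1 = π − 2β = 188.8235°
wrap2 = π + 2β = 171.1765°

wrap1=188.82_deg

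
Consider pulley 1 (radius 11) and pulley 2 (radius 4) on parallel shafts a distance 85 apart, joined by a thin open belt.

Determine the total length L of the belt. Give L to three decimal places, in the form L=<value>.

open belt: β = asin((r2−r1)/C) = asin(-7/85) = -4.7238°
wrap1 = π − 2β = 189.4477°
wrap2 = π + 2β = 170.5523°
tangent length = C·cosβ = 84.7113
L = r1·wrap1 + r2·wrap2 + 2·C·cosβ = 11·3.3065 + 4·2.9767 + 2·84.7113 = 217.7007

L=217.701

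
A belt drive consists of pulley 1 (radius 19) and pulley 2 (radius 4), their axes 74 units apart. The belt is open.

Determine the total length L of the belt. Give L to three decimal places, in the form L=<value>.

open belt: β = asin((r2−r1)/C) = asin(-15/74) = -11.6951°
wrap1 = π − 2β = 203.3901°
wrap2 = π + 2β = 156.6099°
tangent length = C·cosβ = 72.4638
L = r1·wrap1 + r2·wrap2 + 2·C·cosβ = 19·3.5498 + 4·2.7334 + 2·72.4638 = 223.3077

L=223.308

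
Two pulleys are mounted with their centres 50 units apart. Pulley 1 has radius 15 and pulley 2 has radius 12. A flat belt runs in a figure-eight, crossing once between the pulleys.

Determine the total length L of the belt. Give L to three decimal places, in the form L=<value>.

L=199.793

crossed belt: β = asin((r1+r2)/C) = asin(27/50) = 32.6836°
wrap1 = wrap2 = π + 2β = 245.3673°
tangent length = C·cosβ = 42.0833
L = (r1+r2)·wrap + 2·C·cosβ = 27·4.2825 + 2·42.0833 = 199.7931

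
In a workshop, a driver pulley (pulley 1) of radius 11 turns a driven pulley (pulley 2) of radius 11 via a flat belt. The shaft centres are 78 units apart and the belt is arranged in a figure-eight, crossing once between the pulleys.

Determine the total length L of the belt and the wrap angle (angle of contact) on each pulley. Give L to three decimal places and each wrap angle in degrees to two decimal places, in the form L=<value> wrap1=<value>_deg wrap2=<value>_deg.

crossed belt: β = asin((r1+r2)/C) = asin(22/78) = 16.3827°
wrap1 = wrap2 = π + 2β = 212.7653°
tangent length = C·cosβ = 74.8331
L = (r1+r2)·wrap + 2·C·cosβ = 22·3.7135 + 2·74.8331 = 231.3623

L=231.362 wrap1=212.77_deg wrap2=212.77_deg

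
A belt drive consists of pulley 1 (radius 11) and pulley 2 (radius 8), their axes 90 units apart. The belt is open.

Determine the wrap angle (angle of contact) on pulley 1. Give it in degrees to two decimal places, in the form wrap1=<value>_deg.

wrap1=183.82_deg

open belt: β = asin((r2−r1)/C) = asin(-3/90) = -1.9102°
wrap1 = π − 2β = 183.8204°
wrap2 = π + 2β = 176.1796°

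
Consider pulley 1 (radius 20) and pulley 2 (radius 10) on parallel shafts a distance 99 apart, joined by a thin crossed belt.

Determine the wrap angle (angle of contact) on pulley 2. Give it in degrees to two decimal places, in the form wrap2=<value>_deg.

wrap2=215.28_deg

crossed belt: β = asin((r1+r2)/C) = asin(30/99) = 17.6397°
wrap1 = wrap2 = π + 2β = 215.2794°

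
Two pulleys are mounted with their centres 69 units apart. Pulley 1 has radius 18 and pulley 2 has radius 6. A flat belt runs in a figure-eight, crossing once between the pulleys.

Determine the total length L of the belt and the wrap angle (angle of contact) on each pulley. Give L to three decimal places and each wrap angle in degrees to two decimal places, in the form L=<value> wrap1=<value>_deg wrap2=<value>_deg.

crossed belt: β = asin((r1+r2)/C) = asin(24/69) = 20.3544°
wrap1 = wrap2 = π + 2β = 220.7088°
tangent length = C·cosβ = 64.6916
L = (r1+r2)·wrap + 2·C·cosβ = 24·3.8521 + 2·64.6916 = 221.8334

L=221.833 wrap1=220.71_deg wrap2=220.71_deg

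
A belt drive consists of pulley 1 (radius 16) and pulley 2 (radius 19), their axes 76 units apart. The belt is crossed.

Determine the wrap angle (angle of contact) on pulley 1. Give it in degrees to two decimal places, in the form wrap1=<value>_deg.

crossed belt: β = asin((r1+r2)/C) = asin(35/76) = 27.4211°
wrap1 = wrap2 = π + 2β = 234.8421°

wrap1=234.84_deg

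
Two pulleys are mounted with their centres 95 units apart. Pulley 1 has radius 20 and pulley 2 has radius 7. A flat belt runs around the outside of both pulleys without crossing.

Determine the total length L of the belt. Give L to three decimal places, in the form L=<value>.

L=276.605

open belt: β = asin((r2−r1)/C) = asin(-13/95) = -7.8652°
wrap1 = π − 2β = 195.7303°
wrap2 = π + 2β = 164.2697°
tangent length = C·cosβ = 94.1063
L = r1·wrap1 + r2·wrap2 + 2·C·cosβ = 20·3.4161 + 7·2.8670 + 2·94.1063 = 276.6047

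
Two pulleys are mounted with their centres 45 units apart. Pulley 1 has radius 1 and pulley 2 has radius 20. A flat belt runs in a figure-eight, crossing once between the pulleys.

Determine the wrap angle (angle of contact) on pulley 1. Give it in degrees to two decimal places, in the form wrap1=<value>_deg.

crossed belt: β = asin((r1+r2)/C) = asin(21/45) = 27.8181°
wrap1 = wrap2 = π + 2β = 235.6363°

wrap1=235.64_deg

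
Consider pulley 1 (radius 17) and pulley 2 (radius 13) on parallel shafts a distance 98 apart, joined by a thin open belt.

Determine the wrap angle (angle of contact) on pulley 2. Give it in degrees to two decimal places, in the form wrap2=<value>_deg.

open belt: β = asin((r2−r1)/C) = asin(-4/98) = -2.3393°
wrap1 = π − 2β = 184.6785°
wrap2 = π + 2β = 175.3215°

wrap2=175.32_deg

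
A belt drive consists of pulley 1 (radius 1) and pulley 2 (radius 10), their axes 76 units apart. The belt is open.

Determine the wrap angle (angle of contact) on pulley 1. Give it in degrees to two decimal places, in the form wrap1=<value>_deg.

open belt: β = asin((r2−r1)/C) = asin(9/76) = 6.8010°
wrap1 = π − 2β = 166.3980°
wrap2 = π + 2β = 193.6020°

wrap1=166.40_deg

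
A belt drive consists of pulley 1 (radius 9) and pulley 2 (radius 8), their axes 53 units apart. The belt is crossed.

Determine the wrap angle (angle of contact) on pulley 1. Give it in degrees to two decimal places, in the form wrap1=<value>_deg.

crossed belt: β = asin((r1+r2)/C) = asin(17/53) = 18.7086°
wrap1 = wrap2 = π + 2β = 217.4171°

wrap1=217.42_deg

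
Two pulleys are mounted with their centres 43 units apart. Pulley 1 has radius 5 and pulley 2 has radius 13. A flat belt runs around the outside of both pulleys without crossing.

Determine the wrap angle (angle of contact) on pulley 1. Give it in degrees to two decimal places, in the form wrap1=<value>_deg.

wrap1=158.56_deg

open belt: β = asin((r2−r1)/C) = asin(8/43) = 10.7222°
wrap1 = π − 2β = 158.5557°
wrap2 = π + 2β = 201.4443°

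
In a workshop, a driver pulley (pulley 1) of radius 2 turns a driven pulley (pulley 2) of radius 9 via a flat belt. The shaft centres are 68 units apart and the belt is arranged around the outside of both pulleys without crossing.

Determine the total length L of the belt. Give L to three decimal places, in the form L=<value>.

open belt: β = asin((r2−r1)/C) = asin(7/68) = 5.9086°
wrap1 = π − 2β = 168.1829°
wrap2 = π + 2β = 191.8171°
tangent length = C·cosβ = 67.6387
L = r1·wrap1 + r2·wrap2 + 2·C·cosβ = 2·2.9353 + 9·3.3478 + 2·67.6387 = 171.2787

L=171.279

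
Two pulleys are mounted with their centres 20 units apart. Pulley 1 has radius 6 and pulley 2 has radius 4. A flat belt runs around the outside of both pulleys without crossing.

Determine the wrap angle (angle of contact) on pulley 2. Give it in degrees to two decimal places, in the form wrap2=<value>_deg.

open belt: β = asin((r2−r1)/C) = asin(-2/20) = -5.7392°
wrap1 = π − 2β = 191.4783°
wrap2 = π + 2β = 168.5217°

wrap2=168.52_deg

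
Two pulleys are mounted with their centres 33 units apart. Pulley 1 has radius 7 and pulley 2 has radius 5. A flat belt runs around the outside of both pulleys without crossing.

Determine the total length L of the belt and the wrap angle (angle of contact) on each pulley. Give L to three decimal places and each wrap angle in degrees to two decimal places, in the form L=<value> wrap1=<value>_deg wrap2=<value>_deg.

open belt: β = asin((r2−r1)/C) = asin(-2/33) = -3.4746°
wrap1 = π − 2β = 186.9492°
wrap2 = π + 2β = 173.0508°
tangent length = C·cosβ = 32.9393
L = r1·wrap1 + r2·wrap2 + 2·C·cosβ = 7·3.2629 + 5·3.0203 + 2·32.9393 = 103.8204

L=103.820 wrap1=186.95_deg wrap2=173.05_deg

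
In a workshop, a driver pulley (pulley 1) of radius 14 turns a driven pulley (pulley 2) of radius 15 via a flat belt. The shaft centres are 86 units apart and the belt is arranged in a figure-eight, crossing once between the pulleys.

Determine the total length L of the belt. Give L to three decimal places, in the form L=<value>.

crossed belt: β = asin((r1+r2)/C) = asin(29/86) = 19.7069°
wrap1 = wrap2 = π + 2β = 219.4139°
tangent length = C·cosβ = 80.9630
L = (r1+r2)·wrap + 2·C·cosβ = 29·3.8295 + 2·80.9630 = 272.9813

L=272.981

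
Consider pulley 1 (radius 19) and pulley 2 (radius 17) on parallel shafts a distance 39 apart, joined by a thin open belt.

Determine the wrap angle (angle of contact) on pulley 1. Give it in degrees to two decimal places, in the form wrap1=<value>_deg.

open belt: β = asin((r2−r1)/C) = asin(-2/39) = -2.9395°
wrap1 = π − 2β = 185.8791°
wrap2 = π + 2β = 174.1209°

wrap1=185.88_deg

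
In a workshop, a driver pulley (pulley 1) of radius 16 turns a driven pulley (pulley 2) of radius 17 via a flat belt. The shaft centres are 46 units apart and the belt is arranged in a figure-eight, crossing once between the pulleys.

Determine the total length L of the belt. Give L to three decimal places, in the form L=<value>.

L=220.570

crossed belt: β = asin((r1+r2)/C) = asin(33/46) = 45.8395°
wrap1 = wrap2 = π + 2β = 271.6790°
tangent length = C·cosβ = 32.0468
L = (r1+r2)·wrap + 2·C·cosβ = 33·4.7417 + 2·32.0468 = 220.5696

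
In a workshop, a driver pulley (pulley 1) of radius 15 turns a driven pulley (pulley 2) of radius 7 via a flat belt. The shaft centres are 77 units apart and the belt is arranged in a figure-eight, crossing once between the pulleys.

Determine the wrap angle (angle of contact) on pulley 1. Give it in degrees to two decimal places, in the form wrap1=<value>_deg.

wrap1=213.20_deg

crossed belt: β = asin((r1+r2)/C) = asin(22/77) = 16.6015°
wrap1 = wrap2 = π + 2β = 213.2031°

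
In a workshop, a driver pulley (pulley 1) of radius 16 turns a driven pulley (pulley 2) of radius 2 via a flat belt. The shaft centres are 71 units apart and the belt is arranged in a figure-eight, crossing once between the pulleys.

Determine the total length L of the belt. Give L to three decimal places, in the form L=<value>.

L=203.137

crossed belt: β = asin((r1+r2)/C) = asin(18/71) = 14.6860°
wrap1 = wrap2 = π + 2β = 209.3719°
tangent length = C·cosβ = 68.6804
L = (r1+r2)·wrap + 2·C·cosβ = 18·3.6542 + 2·68.6804 = 203.1370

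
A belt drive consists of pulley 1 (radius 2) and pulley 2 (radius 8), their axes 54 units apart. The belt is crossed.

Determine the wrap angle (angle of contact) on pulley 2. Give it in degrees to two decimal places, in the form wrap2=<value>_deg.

crossed belt: β = asin((r1+r2)/C) = asin(10/54) = 10.6719°
wrap1 = wrap2 = π + 2β = 201.3439°

wrap2=201.34_deg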